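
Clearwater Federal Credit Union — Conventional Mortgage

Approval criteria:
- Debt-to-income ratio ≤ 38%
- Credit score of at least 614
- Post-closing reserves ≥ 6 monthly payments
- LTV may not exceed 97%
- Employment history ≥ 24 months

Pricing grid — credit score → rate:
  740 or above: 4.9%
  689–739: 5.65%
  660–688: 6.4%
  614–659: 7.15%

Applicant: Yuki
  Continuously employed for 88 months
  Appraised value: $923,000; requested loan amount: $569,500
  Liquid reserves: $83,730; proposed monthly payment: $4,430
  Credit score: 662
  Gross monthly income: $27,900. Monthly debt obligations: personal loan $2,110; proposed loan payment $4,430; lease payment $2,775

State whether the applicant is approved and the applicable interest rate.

Credit score 662 ≥ 614 (meets minimum)
Employment 88 ≥ 24 months
LTV: 569,500 ÷ 923,000 = 61.7%, within 97% cap
Total monthly debts = (2,110 + 4,430 + 2,775) = 9,315. DTI: 9,315 ÷ 27,900 = 33.4%, within the 38% cap
Reserves = 83,730/4,430 = 18.9 months ≥ 6
All requirements met. Score 662 falls in the 660–688 tier → 6.4%.

Approved at 6.4%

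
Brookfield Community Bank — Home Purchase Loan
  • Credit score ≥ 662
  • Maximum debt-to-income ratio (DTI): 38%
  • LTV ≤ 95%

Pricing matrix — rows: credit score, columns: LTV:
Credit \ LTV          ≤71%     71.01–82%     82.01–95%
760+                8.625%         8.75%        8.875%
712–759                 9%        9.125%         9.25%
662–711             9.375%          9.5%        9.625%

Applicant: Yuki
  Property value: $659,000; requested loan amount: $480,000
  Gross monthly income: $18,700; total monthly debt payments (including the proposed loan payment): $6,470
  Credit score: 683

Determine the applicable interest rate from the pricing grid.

Credit score 683 ≥ 662; DTI = 6,470/18,700 = 34.6% ≤ 38%
Loan-to-value = 480,000/659,000 = 72.8% — pass (95% max)
Credit 683 → row 662–711; LTV 72.8% → column 71.01–82%. Grid cell → 9.5%.

9.5%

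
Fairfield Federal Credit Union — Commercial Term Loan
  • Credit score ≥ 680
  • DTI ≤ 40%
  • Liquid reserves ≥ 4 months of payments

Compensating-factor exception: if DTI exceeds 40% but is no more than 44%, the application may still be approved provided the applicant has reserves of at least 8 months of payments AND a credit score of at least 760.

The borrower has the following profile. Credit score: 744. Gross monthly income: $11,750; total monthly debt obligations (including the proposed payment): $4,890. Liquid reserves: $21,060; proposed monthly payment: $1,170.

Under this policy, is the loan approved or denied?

Denied

Credit score 744 ≥ 680 (meets base)
DTI = 4,890/11,750 = 41.6% > 40% — standard DTI limit exceeded.
Reserves: 21,060 ÷ 1,170 = 18.0 months (meets 4-month minimum)
DTI 41.6% is within the 40%–44% exception band; checking compensating factors.
Reserves 18.0 ≥ 8 months; credit score 744 < 760.
Override conditions not both satisfied; exception does not apply.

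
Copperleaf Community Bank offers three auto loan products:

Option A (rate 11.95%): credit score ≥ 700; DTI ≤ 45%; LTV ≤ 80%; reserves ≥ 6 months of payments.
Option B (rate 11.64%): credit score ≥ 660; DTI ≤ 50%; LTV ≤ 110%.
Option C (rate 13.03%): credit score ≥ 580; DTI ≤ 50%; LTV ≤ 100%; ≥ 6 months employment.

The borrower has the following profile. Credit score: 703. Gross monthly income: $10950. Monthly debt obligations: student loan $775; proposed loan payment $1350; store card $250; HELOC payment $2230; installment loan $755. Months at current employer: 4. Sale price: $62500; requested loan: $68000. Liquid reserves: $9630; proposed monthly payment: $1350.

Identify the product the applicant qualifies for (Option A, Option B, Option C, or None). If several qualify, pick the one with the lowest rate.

Total debts = (775 + 1,350 + 250 + 2,230 + 755) = 5,360; DTI = 5,360/10,950 = 48.9%.
LTV = 68,000/62,500 = 108.8%.
Reserves = 9,630/1,350 = 7.1 months.
Option A: score 703 ≥ 700; DTI 48.9% > 45%; LTV 108.8% > 80%; reserves 7.1 ≥ 6 mo → does not qualify.
Option B: score 703 ≥ 660; DTI 48.9% ≤ 50%; LTV 108.8% ≤ 110% → qualifies.
Option C: score 703 ≥ 580; DTI 48.9% ≤ 50%; LTV 108.8% > 100%; employment 4 < 6 mo → does not qualify.

Option B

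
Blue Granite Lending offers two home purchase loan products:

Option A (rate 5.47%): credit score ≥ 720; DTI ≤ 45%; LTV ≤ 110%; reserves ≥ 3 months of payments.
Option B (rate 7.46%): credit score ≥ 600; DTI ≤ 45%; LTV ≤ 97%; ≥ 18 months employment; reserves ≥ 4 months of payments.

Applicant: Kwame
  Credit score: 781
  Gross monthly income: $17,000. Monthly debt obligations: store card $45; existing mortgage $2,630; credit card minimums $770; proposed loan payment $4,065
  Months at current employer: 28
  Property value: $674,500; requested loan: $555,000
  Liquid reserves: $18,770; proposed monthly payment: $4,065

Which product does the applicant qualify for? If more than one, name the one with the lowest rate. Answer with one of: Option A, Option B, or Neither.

Option A

Total debts = (45 + 2,630 + 770 + 4,065) = 7,510; DTI = 7,510/17,000 = 44.2%.
LTV = 555,000/674,500 = 82.3%.
Reserves = 18,770/4,065 = 4.6 months.
Option A: score 781 ≥ 720; DTI 44.2% ≤ 45%; LTV 82.3% ≤ 110%; reserves 4.6 ≥ 3 mo → qualifies.
Option B: score 781 ≥ 600; DTI 44.2% ≤ 45%; LTV 82.3% ≤ 97%; employment 28 ≥ 18 mo; reserves 4.6 ≥ 4 mo → qualifies.
Qualifying: Option A, Option B. Lowest rate is 5.47% → Option A.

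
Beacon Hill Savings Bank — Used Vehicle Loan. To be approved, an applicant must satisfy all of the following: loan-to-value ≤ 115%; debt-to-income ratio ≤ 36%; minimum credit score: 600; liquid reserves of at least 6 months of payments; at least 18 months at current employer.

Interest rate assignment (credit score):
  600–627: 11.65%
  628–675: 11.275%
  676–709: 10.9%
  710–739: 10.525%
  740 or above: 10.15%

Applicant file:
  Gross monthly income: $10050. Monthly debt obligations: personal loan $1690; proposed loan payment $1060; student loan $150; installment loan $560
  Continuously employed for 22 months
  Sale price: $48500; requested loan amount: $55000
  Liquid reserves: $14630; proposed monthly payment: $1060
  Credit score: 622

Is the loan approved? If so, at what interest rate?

Credit score 622 ≥ 600 (meets minimum)
LTV: 55,000 ÷ 48,500 = 113.4%, within 115% cap
Total monthly debts = (1,690 + 1,060 + 150 + 560) = 3,460. DTI = 3,460/10,050 = 34.4% ≤ 36%
Reserves: 14,630 ÷ 1,060 = 13.8 months (meets 6-month minimum)
Employment 22 ≥ 18 months
All requirements met. Score 622 falls in the 600–627 tier → 11.65%.

Approved at 11.65%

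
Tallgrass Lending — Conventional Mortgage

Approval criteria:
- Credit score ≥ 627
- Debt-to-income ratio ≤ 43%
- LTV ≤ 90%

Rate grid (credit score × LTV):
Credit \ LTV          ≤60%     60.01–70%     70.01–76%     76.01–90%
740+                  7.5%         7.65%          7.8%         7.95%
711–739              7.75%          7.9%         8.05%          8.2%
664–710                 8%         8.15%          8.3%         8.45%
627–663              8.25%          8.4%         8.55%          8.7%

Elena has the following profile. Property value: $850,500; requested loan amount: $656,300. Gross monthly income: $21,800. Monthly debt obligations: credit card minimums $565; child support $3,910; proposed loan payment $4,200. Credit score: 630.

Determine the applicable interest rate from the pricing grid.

8.7%

Credit score 630 ≥ 627; Total monthly debts = (565 + 3,910 + 4,200) = 8,675. Debt-to-income = 8,675/21,800 = 39.8% — meets 43% limit
LTV = 656,300/850,500 = 77.2% ≤ 90%
Credit 630 → row 627–663; LTV 77.2% → column 76.01–90%. Grid cell → 8.7%.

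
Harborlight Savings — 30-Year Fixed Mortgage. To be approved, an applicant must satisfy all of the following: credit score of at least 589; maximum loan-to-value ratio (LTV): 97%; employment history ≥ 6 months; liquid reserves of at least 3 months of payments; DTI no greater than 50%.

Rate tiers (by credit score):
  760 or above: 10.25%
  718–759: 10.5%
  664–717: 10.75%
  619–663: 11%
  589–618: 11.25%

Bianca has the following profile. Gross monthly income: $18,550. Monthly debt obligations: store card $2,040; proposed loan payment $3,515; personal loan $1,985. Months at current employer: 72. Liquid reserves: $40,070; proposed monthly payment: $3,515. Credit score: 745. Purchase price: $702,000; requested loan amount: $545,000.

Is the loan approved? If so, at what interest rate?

Approved at 10.5%

Credit score 745 ≥ 589 (meets minimum)
Reserves = 40,070/3,515 = 11.4 months ≥ 3
Employment 72 ≥ 6 months
LTV: 545,000 ÷ 702,000 = 77.6%, within 97% cap
Total monthly debts = (2,040 + 3,515 + 1,985) = 7,540. DTI = 7,540/18,550 = 40.6% ≤ 50%
All requirements met. Score 745 falls in the 718–759 tier → 10.5%.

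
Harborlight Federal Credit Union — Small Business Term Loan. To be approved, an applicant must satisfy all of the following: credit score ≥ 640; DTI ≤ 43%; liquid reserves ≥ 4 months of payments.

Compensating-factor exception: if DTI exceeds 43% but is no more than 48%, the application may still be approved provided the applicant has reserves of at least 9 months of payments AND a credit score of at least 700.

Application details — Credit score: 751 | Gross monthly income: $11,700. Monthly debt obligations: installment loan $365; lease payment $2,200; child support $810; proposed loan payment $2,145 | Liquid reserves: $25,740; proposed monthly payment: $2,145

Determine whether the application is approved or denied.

Credit score 751 ≥ 640 (meets base)
Total debts = (365 + 2,200 + 810 + 2,145) = 5,520. DTI = 5,520/11,700 = 47.2% > 43% — standard DTI limit exceeded.
Liquid reserves cover 25,740/2,145 = 12.0 months — ≥ 4 required
47.2% falls in the override range (43%–48%), so the compensating-factor test applies.
Override check — reserves: 12.0 mo (ok); score: 751 (ok).
Both override conditions satisfied; DTI exception granted.

Approved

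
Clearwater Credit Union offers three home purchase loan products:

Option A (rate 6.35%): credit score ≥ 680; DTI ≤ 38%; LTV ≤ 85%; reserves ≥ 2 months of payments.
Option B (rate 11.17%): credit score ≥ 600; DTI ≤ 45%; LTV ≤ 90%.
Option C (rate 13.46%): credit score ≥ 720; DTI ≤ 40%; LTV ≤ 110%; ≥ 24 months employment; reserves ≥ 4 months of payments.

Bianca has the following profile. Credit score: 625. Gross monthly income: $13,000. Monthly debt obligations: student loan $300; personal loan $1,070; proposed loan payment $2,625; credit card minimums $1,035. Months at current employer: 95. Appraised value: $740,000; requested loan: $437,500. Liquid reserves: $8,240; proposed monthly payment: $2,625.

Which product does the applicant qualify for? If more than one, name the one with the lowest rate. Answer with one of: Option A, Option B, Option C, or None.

Total debts = (300 + 1,070 + 2,625 + 1,035) = 5,030; DTI = 5,030/13,000 = 38.7%.
LTV = 437,500/740,000 = 59.1%.
Reserves = 8,240/2,625 = 3.1 months.
Option A: score 625 < 680; DTI 38.7% > 38%; LTV 59.1% ≤ 85%; reserves 3.1 ≥ 2 mo → does not qualify.
Option B: score 625 ≥ 600; DTI 38.7% ≤ 45%; LTV 59.1% ≤ 90% → qualifies.
Option C: score 625 < 720; DTI 38.7% ≤ 40%; LTV 59.1% ≤ 110%; employment 95 ≥ 24 mo; reserves 3.1 < 4 mo → does not qualify.

Option B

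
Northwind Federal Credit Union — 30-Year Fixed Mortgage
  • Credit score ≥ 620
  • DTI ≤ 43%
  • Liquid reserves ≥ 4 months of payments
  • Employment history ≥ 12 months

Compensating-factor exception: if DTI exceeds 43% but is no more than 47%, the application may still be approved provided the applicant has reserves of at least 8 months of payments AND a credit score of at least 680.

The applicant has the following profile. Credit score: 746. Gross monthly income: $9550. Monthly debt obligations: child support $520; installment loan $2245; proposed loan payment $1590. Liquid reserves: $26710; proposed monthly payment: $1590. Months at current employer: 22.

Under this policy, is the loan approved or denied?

Credit score 746 ≥ 620 (meets base)
Total debts = (520 + 2,245 + 1,590) = 4,355. DTI: 4,355 ÷ 9,550 = 45.6%, over the 43% base limit.
Reserves: 26,710 ÷ 1,590 = 16.8 months (meets 4-month minimum)
Employment 22 ≥ 12 months
DTI 45.6% is within the 43%–47% exception band; checking compensating factors.
Reserves 16.8 ≥ 8 months; credit score 746 ≥ 680.
Both override conditions satisfied; DTI exception granted.

Approved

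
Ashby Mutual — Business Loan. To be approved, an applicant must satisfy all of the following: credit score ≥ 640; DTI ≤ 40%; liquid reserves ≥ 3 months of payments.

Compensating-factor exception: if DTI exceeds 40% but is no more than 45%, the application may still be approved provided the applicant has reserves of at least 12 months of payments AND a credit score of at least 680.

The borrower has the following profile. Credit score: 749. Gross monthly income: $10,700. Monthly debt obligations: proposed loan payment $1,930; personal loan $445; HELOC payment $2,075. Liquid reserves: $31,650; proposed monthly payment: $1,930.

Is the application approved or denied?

Credit score 749 ≥ 640 (meets base)
Total debts = (1,930 + 445 + 2,075) = 4,450. DTI = 4,450/10,700 = 41.6% > 40% — standard DTI limit exceeded.
Reserves: 31,650 ÷ 1,930 = 16.4 months (meets 3-month minimum)
41.6% falls in the override range (40%–45%), so the compensating-factor test applies.
Reserves 16.4 ≥ 12 months; credit score 749 ≥ 680.
Both override conditions satisfied; DTI exception granted.

Approved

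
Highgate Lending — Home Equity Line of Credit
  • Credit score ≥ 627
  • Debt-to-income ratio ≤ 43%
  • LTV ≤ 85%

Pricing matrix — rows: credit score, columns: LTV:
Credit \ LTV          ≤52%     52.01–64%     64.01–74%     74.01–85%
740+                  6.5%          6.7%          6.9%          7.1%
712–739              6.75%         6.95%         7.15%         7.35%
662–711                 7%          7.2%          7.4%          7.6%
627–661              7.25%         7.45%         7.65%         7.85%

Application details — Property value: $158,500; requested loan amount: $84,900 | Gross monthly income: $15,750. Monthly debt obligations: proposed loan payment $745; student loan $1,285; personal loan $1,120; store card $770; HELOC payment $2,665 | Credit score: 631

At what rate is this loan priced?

Credit score 631 ≥ 627; Total monthly debts = (745 + 1,285 + 1,120 + 770 + 2,665) = 6,585. Debt-to-income = 6,585/15,750 = 41.8% — meets 43% limit
Loan-to-value = 84,900/158,500 = 53.6% — pass (85% max)
Row: 631 falls in 627–661. Column: 53.6% falls in 52.01–64%. Rate = 7.45%.

7.45%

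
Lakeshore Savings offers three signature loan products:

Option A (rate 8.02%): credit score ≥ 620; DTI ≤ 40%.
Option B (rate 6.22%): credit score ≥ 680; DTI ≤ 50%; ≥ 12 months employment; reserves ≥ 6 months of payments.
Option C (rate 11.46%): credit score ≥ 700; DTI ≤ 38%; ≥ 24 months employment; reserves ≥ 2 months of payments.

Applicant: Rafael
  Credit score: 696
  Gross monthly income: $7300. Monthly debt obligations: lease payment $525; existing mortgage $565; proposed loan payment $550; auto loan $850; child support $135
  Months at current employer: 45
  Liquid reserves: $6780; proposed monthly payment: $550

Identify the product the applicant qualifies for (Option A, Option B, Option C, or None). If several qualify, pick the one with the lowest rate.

Option B

Total debts = (525 + 565 + 550 + 850 + 135) = 2,625; DTI = 2,625/7,300 = 36%.
Reserves = 6,780/550 = 12.3 months.
Option A: score 696 ≥ 620; DTI 36% ≤ 40% → qualifies.
Option B: score 696 ≥ 680; DTI 36% ≤ 50%; employment 45 ≥ 12 mo; reserves 12.3 ≥ 6 mo → qualifies.
Option C: score 696 < 700; DTI 36% ≤ 38%; employment 45 ≥ 24 mo; reserves 12.3 ≥ 2 mo → does not qualify.
Qualifying: Option A, Option B. Lowest rate is 6.22% → Option B.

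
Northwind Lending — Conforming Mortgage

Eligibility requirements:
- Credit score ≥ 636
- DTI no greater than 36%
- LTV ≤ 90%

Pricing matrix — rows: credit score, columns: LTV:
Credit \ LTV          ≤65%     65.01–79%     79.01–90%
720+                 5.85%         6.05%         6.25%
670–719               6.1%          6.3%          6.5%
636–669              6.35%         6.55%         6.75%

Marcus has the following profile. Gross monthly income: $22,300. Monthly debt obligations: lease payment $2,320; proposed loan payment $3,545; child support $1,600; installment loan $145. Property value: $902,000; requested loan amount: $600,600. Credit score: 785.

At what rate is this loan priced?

6.05%

Credit score 785 ≥ 636; Total monthly debts = (2,320 + 3,545 + 1,600 + 145) = 7,610. DTI = 7,610/22,300 = 34.1% ≤ 36%
LTV: 600,600 ÷ 902,000 = 66.6%, within 90% cap
Score 785 is in the 720+ band; LTV 66.6% is in the 65.01–79% band → 6.05%.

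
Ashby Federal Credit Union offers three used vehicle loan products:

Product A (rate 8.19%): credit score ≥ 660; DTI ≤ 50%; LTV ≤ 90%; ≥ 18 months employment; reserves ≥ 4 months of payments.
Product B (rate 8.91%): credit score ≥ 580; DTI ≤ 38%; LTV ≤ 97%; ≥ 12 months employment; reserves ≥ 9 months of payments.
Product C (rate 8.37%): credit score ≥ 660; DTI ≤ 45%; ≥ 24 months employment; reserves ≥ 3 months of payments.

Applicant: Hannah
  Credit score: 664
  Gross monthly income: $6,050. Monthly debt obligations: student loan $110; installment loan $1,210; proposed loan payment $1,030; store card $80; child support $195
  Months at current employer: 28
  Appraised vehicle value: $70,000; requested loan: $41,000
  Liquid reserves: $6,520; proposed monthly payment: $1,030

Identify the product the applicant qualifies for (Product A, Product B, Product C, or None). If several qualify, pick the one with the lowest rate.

Product A

Total debts = (110 + 1,210 + 1,030 + 80 + 195) = 2,625; DTI = 2,625/6,050 = 43.4%.
LTV = 41,000/70,000 = 58.6%.
Reserves = 6,520/1,030 = 6.3 months.
Product A: score 664 ≥ 660; DTI 43.4% ≤ 50%; LTV 58.6% ≤ 90%; employment 28 ≥ 18 mo; reserves 6.3 ≥ 4 mo → qualifies.
Product B: score 664 ≥ 580; DTI 43.4% > 38%; LTV 58.6% ≤ 97%; employment 28 ≥ 12 mo; reserves 6.3 < 9 mo → does not qualify.
Product C: score 664 ≥ 660; DTI 43.4% ≤ 45%; employment 28 ≥ 24 mo; reserves 6.3 ≥ 3 mo → qualifies.
Qualifying: Product A, Product C. Lowest rate is 8.19% → Product A.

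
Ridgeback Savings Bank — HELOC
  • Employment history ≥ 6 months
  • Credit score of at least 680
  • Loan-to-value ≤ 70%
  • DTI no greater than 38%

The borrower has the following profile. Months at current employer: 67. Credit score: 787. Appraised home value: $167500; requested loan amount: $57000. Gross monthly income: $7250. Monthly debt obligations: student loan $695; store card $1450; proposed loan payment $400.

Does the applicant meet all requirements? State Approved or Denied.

Employment 67 ≥ 6 months
Credit score 787 ≥ 680 (meets)
LTV: 57,000 ÷ 167,500 = 34%, within 70% cap
Total monthly debts = (695 + 1,450 + 400) = 2,545. DTI: 2,545 ÷ 7,250 = 35.1%, within the 38% cap
All criteria satisfied.

Approved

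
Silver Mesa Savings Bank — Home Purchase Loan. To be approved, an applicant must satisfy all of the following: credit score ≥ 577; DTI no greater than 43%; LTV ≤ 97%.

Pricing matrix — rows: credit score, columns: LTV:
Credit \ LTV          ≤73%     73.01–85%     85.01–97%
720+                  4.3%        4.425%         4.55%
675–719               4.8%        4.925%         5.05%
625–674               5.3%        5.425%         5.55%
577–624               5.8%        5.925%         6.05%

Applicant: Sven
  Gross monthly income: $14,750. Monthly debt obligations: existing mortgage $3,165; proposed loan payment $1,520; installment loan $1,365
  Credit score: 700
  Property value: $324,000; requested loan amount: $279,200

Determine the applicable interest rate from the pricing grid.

5.05%

Credit score 700 ≥ 577; Total monthly debts = (3,165 + 1,520 + 1,365) = 6,050. DTI: 6,050 ÷ 14,750 = 41%, within the 43% cap
LTV: 279,200 ÷ 324,000 = 86.2%, within 97% cap
Score 700 is in the 675–719 band; LTV 86.2% is in the 85.01–97% band → 5.05%.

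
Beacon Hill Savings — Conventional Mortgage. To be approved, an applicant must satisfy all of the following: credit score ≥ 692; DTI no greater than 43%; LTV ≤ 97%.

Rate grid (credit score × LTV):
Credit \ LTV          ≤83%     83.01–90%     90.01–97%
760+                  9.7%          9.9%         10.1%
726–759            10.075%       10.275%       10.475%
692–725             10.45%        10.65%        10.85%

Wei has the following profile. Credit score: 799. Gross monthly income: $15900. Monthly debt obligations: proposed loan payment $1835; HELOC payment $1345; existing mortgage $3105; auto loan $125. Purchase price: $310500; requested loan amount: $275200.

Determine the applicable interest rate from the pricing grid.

9.9%

Credit score 799 ≥ 692; Total monthly debts = (1,835 + 1,345 + 3,105 + 125) = 6,410. DTI: 6,410 ÷ 15,900 = 40.3%, within the 43% cap
LTV: 275,200 ÷ 310,500 = 88.6%, within 97% cap
Credit 799 → row 760+; LTV 88.6% → column 83.01–90%. Grid cell → 9.9%.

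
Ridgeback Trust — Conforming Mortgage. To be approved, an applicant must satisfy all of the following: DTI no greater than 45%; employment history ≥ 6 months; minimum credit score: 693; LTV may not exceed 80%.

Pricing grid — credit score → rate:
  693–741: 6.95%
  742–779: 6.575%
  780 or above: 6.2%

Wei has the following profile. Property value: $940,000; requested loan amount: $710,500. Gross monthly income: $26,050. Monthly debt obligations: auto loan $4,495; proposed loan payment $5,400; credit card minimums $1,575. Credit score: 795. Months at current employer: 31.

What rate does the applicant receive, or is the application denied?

Approved at 6.2%

Credit score 795 ≥ 693 (meets minimum)
Total monthly debts = (4,495 + 5,400 + 1,575) = 11,470. Debt-to-income = 11,470/26,050 = 44% — meets 45% limit
Employment 31 ≥ 6 months
LTV: 710,500 ÷ 940,000 = 75.6%, within 80% cap
All requirements met. Score 795 falls in the 780 or above tier → 6.2%.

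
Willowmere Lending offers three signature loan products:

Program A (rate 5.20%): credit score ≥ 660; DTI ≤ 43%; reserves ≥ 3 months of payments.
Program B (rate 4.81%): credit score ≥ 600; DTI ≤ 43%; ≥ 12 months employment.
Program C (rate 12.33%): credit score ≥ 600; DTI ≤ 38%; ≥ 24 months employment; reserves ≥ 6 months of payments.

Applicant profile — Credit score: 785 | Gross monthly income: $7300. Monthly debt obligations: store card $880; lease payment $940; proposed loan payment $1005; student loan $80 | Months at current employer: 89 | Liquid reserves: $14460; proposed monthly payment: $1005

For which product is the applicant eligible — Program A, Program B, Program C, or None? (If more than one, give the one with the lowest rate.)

Total debts = (880 + 940 + 1,005 + 80) = 2,905; DTI = 2,905/7,300 = 39.8%.
Reserves = 14,460/1,005 = 14.4 months.
Program A: score 785 ≥ 660; DTI 39.8% ≤ 43%; reserves 14.4 ≥ 3 mo → qualifies.
Program B: score 785 ≥ 600; DTI 39.8% ≤ 43%; employment 89 ≥ 12 mo → qualifies.
Program C: score 785 ≥ 600; DTI 39.8% > 38%; employment 89 ≥ 24 mo; reserves 14.4 ≥ 6 mo → does not qualify.
Qualifying: Program A, Program B. Lowest rate is 4.81% → Program B.

Program B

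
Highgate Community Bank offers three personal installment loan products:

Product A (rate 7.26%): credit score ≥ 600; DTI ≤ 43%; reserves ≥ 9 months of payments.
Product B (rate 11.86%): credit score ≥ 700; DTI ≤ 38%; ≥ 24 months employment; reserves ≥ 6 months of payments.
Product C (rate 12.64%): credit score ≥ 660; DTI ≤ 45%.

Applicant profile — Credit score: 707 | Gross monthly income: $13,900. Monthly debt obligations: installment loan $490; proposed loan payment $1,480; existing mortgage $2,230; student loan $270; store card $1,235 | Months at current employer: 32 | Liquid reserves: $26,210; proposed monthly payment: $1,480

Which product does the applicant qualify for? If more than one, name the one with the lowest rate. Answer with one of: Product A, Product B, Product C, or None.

Product A

Total debts = (490 + 1,480 + 2,230 + 270 + 1,235) = 5,705; DTI = 5,705/13,900 = 41%.
Reserves = 26,210/1,480 = 17.7 months.
Product A: score 707 ≥ 600; DTI 41% ≤ 43%; reserves 17.7 ≥ 9 mo → qualifies.
Product B: score 707 ≥ 700; DTI 41% > 38%; employment 32 ≥ 24 mo; reserves 17.7 ≥ 6 mo → does not qualify.
Product C: score 707 ≥ 660; DTI 41% ≤ 45% → qualifies.
Qualifying: Product A, Product C. Lowest rate is 7.26% → Product A.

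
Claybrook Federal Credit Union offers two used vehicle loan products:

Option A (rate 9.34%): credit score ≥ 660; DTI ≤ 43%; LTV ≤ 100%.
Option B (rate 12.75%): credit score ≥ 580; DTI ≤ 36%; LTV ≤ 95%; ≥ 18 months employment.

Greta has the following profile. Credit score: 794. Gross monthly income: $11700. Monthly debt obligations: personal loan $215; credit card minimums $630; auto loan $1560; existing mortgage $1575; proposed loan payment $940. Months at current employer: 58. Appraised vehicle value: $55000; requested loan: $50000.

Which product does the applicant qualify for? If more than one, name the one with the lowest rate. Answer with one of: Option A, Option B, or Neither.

Option A

Total debts = (215 + 630 + 1,560 + 1,575 + 940) = 4,920; DTI = 4,920/11,700 = 42.1%.
LTV = 50,000/55,000 = 90.9%.
Option A: score 794 ≥ 660; DTI 42.1% ≤ 43%; LTV 90.9% ≤ 100% → qualifies.
Option B: score 794 ≥ 580; DTI 42.1% > 36%; LTV 90.9% ≤ 95%; employment 58 ≥ 18 mo → does not qualify.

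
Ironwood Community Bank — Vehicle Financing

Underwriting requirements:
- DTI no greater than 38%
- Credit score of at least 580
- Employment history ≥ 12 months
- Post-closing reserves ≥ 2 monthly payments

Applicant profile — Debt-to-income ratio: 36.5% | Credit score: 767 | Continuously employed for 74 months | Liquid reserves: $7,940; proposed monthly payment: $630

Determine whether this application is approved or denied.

DTI 36.5% is within the 38% limit
Credit score 767 ≥ 580 (meets)
Employment 74 ≥ 12 months
Liquid reserves cover 7,940/630 = 12.6 months — ≥ 2 required
All criteria satisfied.

Approved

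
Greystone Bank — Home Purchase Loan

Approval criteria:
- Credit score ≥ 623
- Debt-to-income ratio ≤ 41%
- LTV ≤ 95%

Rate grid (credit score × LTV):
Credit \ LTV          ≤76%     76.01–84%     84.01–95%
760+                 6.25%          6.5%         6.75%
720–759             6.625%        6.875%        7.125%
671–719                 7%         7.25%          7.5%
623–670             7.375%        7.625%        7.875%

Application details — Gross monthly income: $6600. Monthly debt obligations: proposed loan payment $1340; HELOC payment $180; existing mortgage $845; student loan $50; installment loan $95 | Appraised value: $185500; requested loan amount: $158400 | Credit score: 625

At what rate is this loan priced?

Credit score 625 ≥ 623; Total monthly debts = (1,340 + 180 + 845 + 50 + 95) = 2,510. Debt-to-income = 2,510/6,600 = 38% — meets 41% limit
LTV = 158,400/185,500 = 85.4% ≤ 95%
Row: 625 falls in 623–670. Column: 85.4% falls in 84.01–95%. Rate = 7.875%.

7.875%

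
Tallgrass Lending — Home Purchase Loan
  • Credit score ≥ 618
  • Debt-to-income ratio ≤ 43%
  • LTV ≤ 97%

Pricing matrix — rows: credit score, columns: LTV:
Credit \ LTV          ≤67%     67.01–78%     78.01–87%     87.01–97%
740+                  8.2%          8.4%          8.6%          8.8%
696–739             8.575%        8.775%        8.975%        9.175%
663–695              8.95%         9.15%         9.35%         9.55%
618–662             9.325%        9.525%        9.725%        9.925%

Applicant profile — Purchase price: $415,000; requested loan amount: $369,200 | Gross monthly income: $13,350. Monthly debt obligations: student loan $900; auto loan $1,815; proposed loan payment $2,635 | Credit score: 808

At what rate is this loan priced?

Credit score 808 ≥ 618; Total monthly debts = (900 + 1,815 + 2,635) = 5,350. Debt-to-income = 5,350/13,350 = 40.1% — meets 43% limit
Loan-to-value = 369,200/415,000 = 89% — pass (97% max)
Score 808 is in the 740+ band; LTV 89% is in the 87.01–97% band → 8.8%.

8.8%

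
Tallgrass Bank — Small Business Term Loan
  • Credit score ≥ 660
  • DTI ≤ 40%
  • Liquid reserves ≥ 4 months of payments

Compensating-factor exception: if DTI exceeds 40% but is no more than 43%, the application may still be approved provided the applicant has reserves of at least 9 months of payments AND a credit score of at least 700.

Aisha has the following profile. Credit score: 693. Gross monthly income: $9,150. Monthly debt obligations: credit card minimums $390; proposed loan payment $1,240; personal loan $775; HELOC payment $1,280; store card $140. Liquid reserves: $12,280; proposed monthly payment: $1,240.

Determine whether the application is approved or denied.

Denied

Credit score 693 ≥ 660 (meets base)
Total debts = (390 + 1,240 + 775 + 1,280 + 140) = 3,825. DTI = 3,825/9,150 = 41.8% > 40% — standard DTI limit exceeded.
Reserves = 12,280/1,240 = 9.9 months ≥ 4
41.8% falls in the override range (40%–43%), so the compensating-factor test applies.
Override check — reserves: 9.9 mo (ok); score: 693 (below 700).
Compensating-factor requirement not fully met.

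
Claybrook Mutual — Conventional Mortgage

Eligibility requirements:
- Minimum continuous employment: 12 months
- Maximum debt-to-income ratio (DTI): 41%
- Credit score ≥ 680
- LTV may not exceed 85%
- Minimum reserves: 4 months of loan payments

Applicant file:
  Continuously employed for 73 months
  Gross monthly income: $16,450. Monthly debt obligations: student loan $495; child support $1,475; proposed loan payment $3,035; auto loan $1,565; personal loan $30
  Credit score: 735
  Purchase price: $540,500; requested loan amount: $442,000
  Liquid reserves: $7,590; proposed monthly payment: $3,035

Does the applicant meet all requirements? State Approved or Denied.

Denied

Employment 73 ≥ 12 months
Total monthly debts = (495 + 1,475 + 3,035 + 1,565 + 30) = 6,600. DTI = 6,600/16,450 = 40.1% ≤ 41%
Credit score 735 ≥ 680 (meets)
LTV: 442,000 ÷ 540,500 = 81.8%, within 85% cap
Reserves = 7,590/3,035 = 2.5 months < 4
Fails on reserves.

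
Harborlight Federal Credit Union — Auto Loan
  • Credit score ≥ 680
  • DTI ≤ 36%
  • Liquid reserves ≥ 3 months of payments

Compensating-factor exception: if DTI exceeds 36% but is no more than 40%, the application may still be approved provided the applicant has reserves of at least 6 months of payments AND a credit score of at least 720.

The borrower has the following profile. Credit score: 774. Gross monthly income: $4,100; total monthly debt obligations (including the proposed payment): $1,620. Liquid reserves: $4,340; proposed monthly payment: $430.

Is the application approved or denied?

Credit score 774 ≥ 680 (meets base)
DTI: 1,620 ÷ 4,100 = 39.5%, over the 36% base limit.
Liquid reserves cover 4,340/430 = 10.1 months — ≥ 3 required
DTI 39.5% is within the 36%–40% exception band; checking compensating factors.
Override check — reserves: 10.1 mo (ok); score: 774 (ok).
Both compensating conditions met → exception applies.

Approved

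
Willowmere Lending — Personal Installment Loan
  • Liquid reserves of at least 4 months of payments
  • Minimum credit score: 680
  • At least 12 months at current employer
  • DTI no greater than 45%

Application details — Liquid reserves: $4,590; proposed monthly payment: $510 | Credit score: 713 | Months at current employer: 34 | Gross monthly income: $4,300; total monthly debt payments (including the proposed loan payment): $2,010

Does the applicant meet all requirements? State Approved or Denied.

Denied

Reserves = 4,590/510 = 9.0 months ≥ 4
Credit score 713 ≥ 680 (meets)
Employment 34 ≥ 12 months
DTI: 2,010 ÷ 4,300 = 46.7%, exceeds the 45% cap
Fails on DTI.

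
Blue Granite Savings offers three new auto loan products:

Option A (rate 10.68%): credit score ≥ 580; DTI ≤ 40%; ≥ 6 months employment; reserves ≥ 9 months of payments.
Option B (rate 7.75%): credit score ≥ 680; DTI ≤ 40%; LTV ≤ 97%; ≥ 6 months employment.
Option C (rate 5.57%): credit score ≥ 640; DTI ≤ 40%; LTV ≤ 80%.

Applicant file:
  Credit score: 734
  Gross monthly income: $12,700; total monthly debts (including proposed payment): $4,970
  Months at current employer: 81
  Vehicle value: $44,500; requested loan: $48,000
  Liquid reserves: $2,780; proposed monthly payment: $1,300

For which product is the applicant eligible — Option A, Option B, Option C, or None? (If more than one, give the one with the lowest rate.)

DTI = 4,970/12,700 = 39.1%.
LTV = 48,000/44,500 = 107.9%.
Reserves = 2,780/1,300 = 2.1 months.
Option A: score 734 ≥ 580; DTI 39.1% ≤ 40%; employment 81 ≥ 6 mo; reserves 2.1 < 9 mo → does not qualify.
Option B: score 734 ≥ 680; DTI 39.1% ≤ 40%; LTV 107.9% > 97%; employment 81 ≥ 6 mo → does not qualify.
Option C: score 734 ≥ 640; DTI 39.1% ≤ 40%; LTV 107.9% > 80% → does not qualify.

None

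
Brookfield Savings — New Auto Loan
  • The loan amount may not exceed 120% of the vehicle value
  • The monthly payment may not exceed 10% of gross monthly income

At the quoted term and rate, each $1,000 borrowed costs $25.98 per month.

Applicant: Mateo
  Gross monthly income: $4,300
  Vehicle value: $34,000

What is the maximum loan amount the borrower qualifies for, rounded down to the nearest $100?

Payment cap: 10% × $4,300 = $430/month.
At $25.98 per $1,000, that supports 430/25.98 × 1,000 ≈ $16,551 → $16,500.
LTV cap: 120% × $34,000 = $40,800 → $40,800.
Binding constraint: payment-to-income.

$16,500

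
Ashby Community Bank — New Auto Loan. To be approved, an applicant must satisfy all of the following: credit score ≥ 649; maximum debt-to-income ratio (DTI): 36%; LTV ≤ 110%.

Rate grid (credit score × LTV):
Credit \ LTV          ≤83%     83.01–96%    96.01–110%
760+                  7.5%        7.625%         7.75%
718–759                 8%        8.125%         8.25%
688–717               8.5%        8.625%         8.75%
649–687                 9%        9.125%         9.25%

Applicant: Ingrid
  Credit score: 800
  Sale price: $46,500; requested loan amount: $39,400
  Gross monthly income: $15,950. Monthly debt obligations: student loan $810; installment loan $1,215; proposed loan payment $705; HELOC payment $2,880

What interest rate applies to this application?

7.625%

Credit score 800 ≥ 649; Total monthly debts = (810 + 1,215 + 705 + 2,880) = 5,610. DTI: 5,610 ÷ 15,950 = 35.2%, within the 36% cap
LTV = 39,400/46,500 = 84.7% ≤ 110%
Row: 800 falls in 760+. Column: 84.7% falls in 83.01–96%. Rate = 7.625%.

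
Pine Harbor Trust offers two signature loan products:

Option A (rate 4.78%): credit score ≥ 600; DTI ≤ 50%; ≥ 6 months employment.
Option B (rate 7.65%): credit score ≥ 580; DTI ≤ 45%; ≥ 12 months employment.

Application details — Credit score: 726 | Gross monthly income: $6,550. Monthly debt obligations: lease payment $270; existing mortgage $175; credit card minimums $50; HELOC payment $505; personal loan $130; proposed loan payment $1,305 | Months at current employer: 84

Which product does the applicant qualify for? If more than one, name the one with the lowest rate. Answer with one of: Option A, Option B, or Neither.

Total debts = (270 + 175 + 50 + 505 + 130 + 1,305) = 2,435; DTI = 2,435/6,550 = 37.2%.
Option A: score 726 ≥ 600; DTI 37.2% ≤ 50%; employment 84 ≥ 6 mo → qualifies.
Option B: score 726 ≥ 580; DTI 37.2% ≤ 45%; employment 84 ≥ 12 mo → qualifies.
Qualifying: Option A, Option B. Lowest rate is 4.78% → Option A.

Option A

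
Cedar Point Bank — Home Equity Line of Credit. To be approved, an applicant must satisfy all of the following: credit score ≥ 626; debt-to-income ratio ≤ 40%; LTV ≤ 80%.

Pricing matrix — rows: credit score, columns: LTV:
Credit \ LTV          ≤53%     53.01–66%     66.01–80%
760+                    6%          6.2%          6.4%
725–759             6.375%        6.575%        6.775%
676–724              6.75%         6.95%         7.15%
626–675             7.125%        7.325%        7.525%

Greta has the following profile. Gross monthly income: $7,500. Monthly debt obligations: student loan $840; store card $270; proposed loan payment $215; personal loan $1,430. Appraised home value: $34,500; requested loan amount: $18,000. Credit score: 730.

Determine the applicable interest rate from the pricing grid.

6.375%

Credit score 730 ≥ 626; Total monthly debts = (840 + 270 + 215 + 1,430) = 2,755. DTI: 2,755 ÷ 7,500 = 36.7%, within the 40% cap
Loan-to-value = 18,000/34,500 = 52.2% — pass (80% max)
Credit 730 → row 725–759; LTV 52.2% → column ≤53%. Grid cell → 6.375%.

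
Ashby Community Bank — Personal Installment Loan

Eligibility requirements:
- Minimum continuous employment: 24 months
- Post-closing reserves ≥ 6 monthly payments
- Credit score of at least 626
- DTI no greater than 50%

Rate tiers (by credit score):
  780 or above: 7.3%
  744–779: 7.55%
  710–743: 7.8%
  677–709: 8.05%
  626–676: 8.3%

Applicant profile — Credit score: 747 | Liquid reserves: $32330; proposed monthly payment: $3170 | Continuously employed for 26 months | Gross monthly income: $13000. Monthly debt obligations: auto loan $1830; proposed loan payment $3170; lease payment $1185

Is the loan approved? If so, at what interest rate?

Credit score 747 ≥ 626 (meets minimum)
Reserves = 32,330/3,170 = 10.2 months ≥ 6
Employment 26 ≥ 24 months
Total monthly debts = (1,830 + 3,170 + 1,185) = 6,185. DTI = 6,185/13,000 = 47.6% ≤ 50%
All requirements met. Score 747 falls in the 744–779 tier → 7.55%.

Approved at 7.55%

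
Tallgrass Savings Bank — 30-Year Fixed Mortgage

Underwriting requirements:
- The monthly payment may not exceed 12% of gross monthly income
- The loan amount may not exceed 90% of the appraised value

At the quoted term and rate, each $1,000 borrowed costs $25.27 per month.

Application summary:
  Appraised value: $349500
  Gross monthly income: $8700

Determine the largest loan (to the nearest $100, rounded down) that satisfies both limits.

Payment cap: 12% × $8,700 = $1,044/month.
At $25.27 per $1,000, that supports 1,044/25.27 × 1,000 ≈ $41,313 → $41,300.
LTV cap: 90% × $349,500 = $314,550 → $314,500.
Binding constraint: payment-to-income.

$41,300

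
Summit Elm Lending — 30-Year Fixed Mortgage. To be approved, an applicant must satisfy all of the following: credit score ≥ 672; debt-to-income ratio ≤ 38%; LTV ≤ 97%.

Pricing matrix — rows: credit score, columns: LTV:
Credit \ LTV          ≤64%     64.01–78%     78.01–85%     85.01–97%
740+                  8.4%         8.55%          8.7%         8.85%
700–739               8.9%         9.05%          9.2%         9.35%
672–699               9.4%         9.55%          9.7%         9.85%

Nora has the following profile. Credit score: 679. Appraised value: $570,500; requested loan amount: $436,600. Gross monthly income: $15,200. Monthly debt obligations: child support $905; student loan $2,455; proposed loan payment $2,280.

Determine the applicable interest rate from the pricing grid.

9.55%

Credit score 679 ≥ 672; Total monthly debts = (905 + 2,455 + 2,280) = 5,640. DTI: 5,640 ÷ 15,200 = 37.1%, within the 38% cap
Loan-to-value = 436,600/570,500 = 76.5% — pass (97% max)
Row: 679 falls in 672–699. Column: 76.5% falls in 64.01–78%. Rate = 9.55%.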